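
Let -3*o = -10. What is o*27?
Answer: 90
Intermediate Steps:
o = 10/3 (o = -⅓*(-10) = 10/3 ≈ 3.3333)
o*27 = (10/3)*27 = 90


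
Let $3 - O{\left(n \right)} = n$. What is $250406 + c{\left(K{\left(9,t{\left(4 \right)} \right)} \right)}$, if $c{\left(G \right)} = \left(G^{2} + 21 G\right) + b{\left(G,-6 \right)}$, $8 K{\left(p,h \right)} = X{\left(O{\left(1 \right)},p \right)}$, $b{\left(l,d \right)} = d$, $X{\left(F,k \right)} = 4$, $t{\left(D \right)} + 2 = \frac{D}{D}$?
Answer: $\frac{1001643}{4} \approx 2.5041 \cdot 10^{5}$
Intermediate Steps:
$t{\left(D \right)} = -1$ ($t{\left(D \right)} = -2 + \frac{D}{D} = -2 + 1 = -1$)
$O{\left(n \right)} = 3 - n$
$K{\left(p,h \right)} = \frac{1}{2}$ ($K{\left(p,h \right)} = \frac{1}{8} \cdot 4 = \frac{1}{2}$)
$c{\left(G \right)} = -6 + G^{2} + 21 G$ ($c{\left(G \right)} = \left(G^{2} + 21 G\right) - 6 = -6 + G^{2} + 21 G$)
$250406 + c{\left(K{\left(9,t{\left(4 \right)} \right)} \right)} = 250406 + \left(-6 + \left(\frac{1}{2}\right)^{2} + 21 \cdot \frac{1}{2}\right) = 250406 + \left(-6 + \frac{1}{4} + \frac{21}{2}\right) = 250406 + \frac{19}{4} = \frac{1001643}{4}$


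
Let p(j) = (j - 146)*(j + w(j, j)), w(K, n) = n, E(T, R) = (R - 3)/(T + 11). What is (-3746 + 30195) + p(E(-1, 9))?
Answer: 656863/25 ≈ 26275.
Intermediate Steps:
E(T, R) = (-3 + R)/(11 + T)
p(j) = 2*j*(-146 + j) (p(j) = (j - 146)*(j + j) = (-146 + j)*(2*j) = 2*j*(-146 + j))
(-3746 + 30195) + p(E(-1, 9)) = (-3746 + 30195) + 2*((-3 + 9)/(11 - 1))*(-146 + (-3 + 9)/(11 - 1)) = 26449 + 2*(6/10)*(-146 + 6/10) = 26449 + 2*((1/10)*6)*(-146 + (1/10)*6) = 26449 + 2*(3/5)*(-146 + 3/5) = 26449 + 2*(3/5)*(-727/5) = 26449 - 4362/25 = 656863/25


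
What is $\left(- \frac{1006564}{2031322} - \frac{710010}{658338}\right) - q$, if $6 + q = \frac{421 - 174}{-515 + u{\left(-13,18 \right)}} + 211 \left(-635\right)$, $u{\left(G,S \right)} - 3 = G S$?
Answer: $\frac{11139273753807325833}{83135263439638} \approx 1.3399 \cdot 10^{5}$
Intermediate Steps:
$u{\left(G,S \right)} = 3 + G S$
$q = - \frac{99957533}{746}$ ($q = -6 + \left(\frac{421 - 174}{-515 + \left(3 - 234\right)} + 211 \left(-635\right)\right) = -6 - \left(133985 - \frac{247}{-515 + \left(3 - 234\right)}\right) = -6 - \left(133985 - \frac{247}{-515 - 231}\right) = -6 - \left(133985 - \frac{247}{-746}\right) = -6 + \left(247 \left(- \frac{1}{746}\right) - 133985\right) = -6 - \frac{99953057}{746} = - \frac{99957533}{746} \approx -1.3399 \cdot 10^{5}$)
$\left(- \frac{1006564}{2031322} - \frac{710010}{658338}\right) - q = \left(- \frac{1006564}{2031322} - \frac{710010}{658338}\right) - - \frac{99957533}{746} = \left(\left(-1006564\right) \frac{1}{2031322} - \frac{118335}{109723}\right) + \frac{99957533}{746} = \left(- \frac{503282}{1015661} - \frac{118335}{109723}\right) + \frac{99957533}{746} = - \frac{175409855321}{111441371903} + \frac{99957533}{746} = \frac{11139273753807325833}{83135263439638}$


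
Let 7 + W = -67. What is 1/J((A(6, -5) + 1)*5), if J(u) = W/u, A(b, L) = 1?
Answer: -5/37 ≈ -0.13514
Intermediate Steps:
W = -74 (W = -7 - 67 = -74)
J(u) = -74/u
1/J((A(6, -5) + 1)*5) = 1/(-74*1/(5*(1 + 1))) = 1/(-74/(2*5)) = 1/(-74/10) = 1/(-74*⅒) = 1/(-37/5) = -5/37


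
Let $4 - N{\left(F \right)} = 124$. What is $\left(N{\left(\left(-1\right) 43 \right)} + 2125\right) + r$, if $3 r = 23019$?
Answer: $9678$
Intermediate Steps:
$N{\left(F \right)} = -120$ ($N{\left(F \right)} = 4 - 124 = -120$)
$r = 7673$ ($r = \frac{1}{3} \cdot 23019 = 7673$)
$\left(N{\left(\left(-1\right) 43 \right)} + 2125\right) + r = \left(-120 + 2125\right) + 7673 = 2005 + 7673 = 9678$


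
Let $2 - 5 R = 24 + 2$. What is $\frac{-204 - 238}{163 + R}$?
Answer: $- \frac{2210}{791} \approx -2.7939$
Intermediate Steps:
$R = - \frac{24}{5}$ ($R = \frac{2}{5} - \frac{24 + 2}{5} = \frac{2}{5} - \frac{26}{5} = - \frac{24}{5} \approx -4.8$)
$\frac{-204 - 238}{163 + R} = \frac{-204 - 238}{163 - \frac{24}{5}} = - \frac{442}{\frac{791}{5}} = \left(-442\right) \frac{5}{791} = - \frac{2210}{791}$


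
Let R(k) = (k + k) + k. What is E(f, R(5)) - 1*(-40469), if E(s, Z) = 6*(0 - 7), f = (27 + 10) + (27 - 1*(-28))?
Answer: 40427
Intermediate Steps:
R(k) = 3*k (R(k) = 2*k + k = 3*k)
f = 92 (f = 37 + (27 + 28) = 37 + 55 = 92)
E(s, Z) = -42 (E(s, Z) = 6*(-7) = -42)
E(f, R(5)) - 1*(-40469) = -42 - 1*(-40469) = -42 + 40469 = 40427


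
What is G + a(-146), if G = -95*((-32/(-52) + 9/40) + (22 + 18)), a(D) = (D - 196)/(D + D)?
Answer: -29446827/7592 ≈ -3878.7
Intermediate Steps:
a(D) = (-196 + D)/(2*D) (a(D) = (-196 + D)/((2*D)) = (-196 + D)*(1/(2*D)) = (-196 + D)/(2*D))
G = -403503/104 (G = -95*((-32*(-1/52) + 9*(1/40)) + 40) = -95*((8/13 + 9/40) + 40) = -95*(437/520 + 40) = -95*21237/520 = -403503/104 ≈ -3879.8)
G + a(-146) = -403503/104 + (½)*(-196 - 146)/(-146) = -403503/104 + (½)*(-1/146)*(-342) = -403503/104 + 171/146 = -29446827/7592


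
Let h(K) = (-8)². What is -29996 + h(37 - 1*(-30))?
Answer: -29932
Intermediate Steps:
h(K) = 64
-29996 + h(37 - 1*(-30)) = -29996 + 64 = -29932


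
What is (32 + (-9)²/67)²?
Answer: 4950625/4489 ≈ 1102.8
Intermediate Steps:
(32 + (-9)²/67)² = (32 + 81*(1/67))² = (32 + 81/67)² = (2225/67)² = 4950625/4489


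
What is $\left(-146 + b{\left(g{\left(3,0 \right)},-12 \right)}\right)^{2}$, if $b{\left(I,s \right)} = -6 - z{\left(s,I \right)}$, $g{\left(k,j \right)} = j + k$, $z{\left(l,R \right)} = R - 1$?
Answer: $23716$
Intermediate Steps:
$z{\left(l,R \right)} = -1 + R$ ($z{\left(l,R \right)} = R - 1 = -1 + R$)
$b{\left(I,s \right)} = -5 - I$ ($b{\left(I,s \right)} = -6 - \left(-1 + I\right) = -5 - I$)
$\left(-146 + b{\left(g{\left(3,0 \right)},-12 \right)}\right)^{2} = \left(-146 - 8\right)^{2} = \left(-154\right)^{2} = 23716$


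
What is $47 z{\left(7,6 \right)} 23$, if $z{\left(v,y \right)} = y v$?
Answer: $45402$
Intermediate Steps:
$z{\left(v,y \right)} = v y$
$47 z{\left(7,6 \right)} 23 = 47 \cdot 7 \cdot 6 \cdot 23 = 47 \cdot 42 \cdot 23 = 1974 \cdot 23 = 45402$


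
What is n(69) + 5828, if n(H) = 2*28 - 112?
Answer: 5772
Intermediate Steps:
n(H) = -56 (n(H) = 56 - 112 = -56)
n(69) + 5828 = -56 + 5828 = 5772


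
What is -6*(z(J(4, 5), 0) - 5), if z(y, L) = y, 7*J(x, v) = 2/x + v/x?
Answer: 57/2 ≈ 28.500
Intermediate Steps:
J(x, v) = 2/(7*x) + v/(7*x) (J(x, v) = (2/x + v/x)/7 = 2/(7*x) + v/(7*x))
-6*(z(J(4, 5), 0) - 5) = -6*((1/7)*(2 + 5)/4 - 5) = -6*((1/7)*(1/4)*7 - 5) = -6*(1/4 - 5) = -6*(-19/4) = 57/2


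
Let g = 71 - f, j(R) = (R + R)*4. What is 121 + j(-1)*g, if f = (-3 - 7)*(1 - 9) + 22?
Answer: 369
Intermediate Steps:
j(R) = 8*R (j(R) = (2*R)*4 = 8*R)
f = 102 (f = -10*(-8) + 22 = 80 + 22 = 102)
g = -31 (g = 71 - 1*102 = 71 - 102 = -31)
121 + j(-1)*g = 121 + (8*(-1))*(-31) = 121 - 8*(-31) = 121 + 248 = 369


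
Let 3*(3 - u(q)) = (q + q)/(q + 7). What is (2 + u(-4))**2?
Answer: 2809/81 ≈ 34.679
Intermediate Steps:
u(q) = 3 - 2*q/(3*(7 + q)) (u(q) = 3 - (q + q)/(3*(q + 7)) = 3 - 2*q/(3*(7 + q)))
(2 + u(-4))**2 = (2 + 7*(9 - 4)/(3*(7 - 4)))**2 = (2 + (7/3)*5/3)**2 = (2 + (7/3)*(1/3)*5)**2 = (2 + 35/9)**2 = (53/9)**2 = 2809/81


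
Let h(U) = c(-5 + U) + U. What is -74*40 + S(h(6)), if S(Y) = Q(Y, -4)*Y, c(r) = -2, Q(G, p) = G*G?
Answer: -2896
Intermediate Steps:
Q(G, p) = G**2
h(U) = -2 + U
S(Y) = Y**3 (S(Y) = Y**2*Y = Y**3)
-74*40 + S(h(6)) = -74*40 + (-2 + 6)**3 = -2960 + 4**3 = -2960 + 64 = -2896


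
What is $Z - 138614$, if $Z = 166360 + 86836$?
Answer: $114582$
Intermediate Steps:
$Z = 253196$
$Z - 138614 = 253196 - 138614 = 114582$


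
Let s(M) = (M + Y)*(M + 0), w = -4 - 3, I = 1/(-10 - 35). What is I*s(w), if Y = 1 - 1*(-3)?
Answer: -7/15 ≈ -0.46667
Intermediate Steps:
I = -1/45 (I = 1/(-45) = -1/45 ≈ -0.022222)
w = -7
Y = 4 (Y = 1 + 3 = 4)
s(M) = M*(4 + M) (s(M) = (M + 4)*(M + 0) = (4 + M)*M = M*(4 + M))
I*s(w) = -(-7)*(4 - 7)/45 = -(-7)*(-3)/45 = -1/45*21 = -7/15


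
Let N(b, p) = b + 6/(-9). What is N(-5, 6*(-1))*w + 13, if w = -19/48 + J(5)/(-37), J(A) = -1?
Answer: 80399/5328 ≈ 15.090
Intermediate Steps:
w = -655/1776 (w = -19/48 - 1/(-37) = -19*1/48 - 1*(-1/37) = -19/48 + 1/37 = -655/1776 ≈ -0.36881)
N(b, p) = -2/3 + b (N(b, p) = b + 6*(-1/9) = b - 2/3 = -2/3 + b)
N(-5, 6*(-1))*w + 13 = (-2/3 - 5)*(-655/1776) + 13 = -17/3*(-655/1776) + 13 = 11135/5328 + 13 = 80399/5328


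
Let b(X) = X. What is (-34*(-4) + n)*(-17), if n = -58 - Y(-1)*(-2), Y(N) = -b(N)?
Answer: -1360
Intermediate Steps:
Y(N) = -N
n = -56 (n = -58 - (-1*(-1))*(-2) = -58 - (-2) = -58 - 1*(-2) = -58 + 2 = -56)
(-34*(-4) + n)*(-17) = (-34*(-4) - 56)*(-17) = (136 - 56)*(-17) = 80*(-17) = -1360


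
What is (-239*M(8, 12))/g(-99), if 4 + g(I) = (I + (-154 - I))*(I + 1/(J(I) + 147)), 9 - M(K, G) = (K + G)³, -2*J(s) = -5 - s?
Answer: 95492450/762023 ≈ 125.31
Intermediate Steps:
J(s) = 5/2 + s/2 (J(s) = -(-5 - s)/2 = 5/2 + s/2)
M(K, G) = 9 - (G + K)³ (M(K, G) = 9 - (K + G)³ = 9 - (G + K)³)
g(I) = -4 - 154*I - 154/(299/2 + I/2) (g(I) = -4 + (I + (-154 - I))*(I + 1/((5/2 + I/2) + 147)) = -4 - 154*(I + 1/(299/2 + I/2)) = -4 + (-154*I - 154/(299/2 + I/2)) = -4 - 154*I - 154/(299/2 + I/2))
(-239*M(8, 12))/g(-99) = (-239*(9 - (12 + 8)³))/((2*(-752 - 23025*(-99) - 77*(-99)²)/(299 - 99))) = (-239*(9 - 1*20³))/((2*(-752 + 2279475 - 77*9801)/200)) = (-239*(9 - 1*8000))/((2*(1/200)*(-752 + 2279475 - 754677))) = (-239*(9 - 8000))/((2*(1/200)*1524046)) = (-239*(-7991))/(762023/50) = 1909849*(50/762023) = 95492450/762023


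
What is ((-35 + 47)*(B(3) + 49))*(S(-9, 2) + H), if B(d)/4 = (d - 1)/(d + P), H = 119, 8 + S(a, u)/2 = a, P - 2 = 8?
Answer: 657900/13 ≈ 50608.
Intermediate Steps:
P = 10 (P = 2 + 8 = 10)
S(a, u) = -16 + 2*a
B(d) = 4*(-1 + d)/(10 + d) (B(d) = 4*((d - 1)/(d + 10)) = 4*((-1 + d)/(10 + d)) = 4*(-1 + d)/(10 + d))
((-35 + 47)*(B(3) + 49))*(S(-9, 2) + H) = ((-35 + 47)*(4*(-1 + 3)/(10 + 3) + 49))*((-16 + 2*(-9)) + 119) = (12*(4*2/13 + 49))*((-16 - 18) + 119) = (12*(4*(1/13)*2 + 49))*(-34 + 119) = (12*(8/13 + 49))*85 = (12*(645/13))*85 = (7740/13)*85 = 657900/13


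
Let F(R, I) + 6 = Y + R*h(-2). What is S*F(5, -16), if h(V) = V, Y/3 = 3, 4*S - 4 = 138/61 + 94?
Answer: -10703/61 ≈ -175.46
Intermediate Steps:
S = 1529/61 (S = 1 + (138/61 + 94)/4 = 1 + (1/4)*(5872/61) = 1 + 1468/61 = 1529/61 ≈ 25.066)
Y = 9 (Y = 3*3 = 9)
F(R, I) = 3 - 2*R (F(R, I) = -6 + (9 + R*(-2)) = -6 + (9 - 2*R) = 3 - 2*R)
S*F(5, -16) = 1529*(3 - 2*5)/61 = 1529*(3 - 10)/61 = (1529/61)*(-7) = -10703/61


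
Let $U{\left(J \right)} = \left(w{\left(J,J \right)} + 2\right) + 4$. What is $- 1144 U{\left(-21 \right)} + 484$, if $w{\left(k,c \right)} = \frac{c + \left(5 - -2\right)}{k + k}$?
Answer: $- \frac{20284}{3} \approx -6761.3$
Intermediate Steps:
$w{\left(k,c \right)} = \frac{7 + c}{2 k}$ ($w{\left(k,c \right)} = \frac{c + \left(5 + 2\right)}{2 k} = \left(c + 7\right) \frac{1}{2 k} = \left(7 + c\right) \frac{1}{2 k} = \frac{7 + c}{2 k}$)
$U{\left(J \right)} = 6 + \frac{7 + J}{2 J}$ ($U{\left(J \right)} = \left(\frac{7 + J}{2 J} + 2\right) + 4 = \left(2 + \frac{7 + J}{2 J}\right) + 4 = 6 + \frac{7 + J}{2 J}$)
$- 1144 U{\left(-21 \right)} + 484 = - 1144 \frac{7 + 13 \left(-21\right)}{2 \left(-21\right)} + 484 = - 1144 \cdot \frac{1}{2} \left(- \frac{1}{21}\right) \left(7 - 273\right) + 484 = - 1144 \cdot \frac{1}{2} \left(- \frac{1}{21}\right) \left(-266\right) + 484 = \left(-1144\right) \frac{19}{3} + 484 = - \frac{21736}{3} + 484 = - \frac{20284}{3}$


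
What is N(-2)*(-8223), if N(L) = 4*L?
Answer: 65784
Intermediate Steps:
N(-2)*(-8223) = (4*(-2))*(-8223) = -8*(-8223) = 65784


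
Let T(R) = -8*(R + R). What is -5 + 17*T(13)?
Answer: -3541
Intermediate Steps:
T(R) = -16*R
-5 + 17*T(13) = -5 + 17*(-16*13) = -5 + 17*(-208) = -5 - 3536 = -3541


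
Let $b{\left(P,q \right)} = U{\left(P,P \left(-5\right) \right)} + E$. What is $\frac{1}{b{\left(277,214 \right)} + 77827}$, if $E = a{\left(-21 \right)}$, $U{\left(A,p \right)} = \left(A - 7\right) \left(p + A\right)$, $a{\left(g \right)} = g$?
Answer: $- \frac{1}{221354} \approx -4.5176 \cdot 10^{-6}$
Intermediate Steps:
$U{\left(A,p \right)} = \left(-7 + A\right) \left(A + p\right)$
$E = -21$
$b{\left(P,q \right)} = -21 - 4 P^{2} + 28 P$ ($b{\left(P,q \right)} = \left(P^{2} - 7 P - 7 P \left(-5\right) + P P \left(-5\right)\right) - 21 = \left(P^{2} - 7 P - 7 \left(- 5 P\right) + P \left(- 5 P\right)\right) - 21 = \left(P^{2} - 7 P + 35 P - 5 P^{2}\right) - 21 = \left(- 4 P^{2} + 28 P\right) - 21 = -21 - 4 P^{2} + 28 P$)
$\frac{1}{b{\left(277,214 \right)} + 77827} = \frac{1}{\left(-21 - 4 \cdot 277^{2} + 28 \cdot 277\right) + 77827} = \frac{1}{\left(-21 - 306916 + 7756\right) + 77827} = \frac{1}{-299181 + 77827} = \frac{1}{-221354} = - \frac{1}{221354}$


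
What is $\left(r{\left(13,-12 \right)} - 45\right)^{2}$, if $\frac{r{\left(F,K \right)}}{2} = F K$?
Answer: $127449$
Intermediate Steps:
$r{\left(F,K \right)} = 2 F K$
$\left(r{\left(13,-12 \right)} - 45\right)^{2} = \left(2 \cdot 13 \left(-12\right) - 45\right)^{2} = \left(-312 - 45\right)^{2} = \left(-357\right)^{2} = 127449$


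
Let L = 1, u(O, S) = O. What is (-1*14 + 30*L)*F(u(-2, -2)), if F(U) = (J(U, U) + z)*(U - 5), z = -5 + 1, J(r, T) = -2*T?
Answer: 0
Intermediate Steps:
z = -4
F(U) = (-5 + U)*(-4 - 2*U) (F(U) = (-2*U - 4)*(U - 5) = (-4 - 2*U)*(-5 + U) = (-5 + U)*(-4 - 2*U))
(-1*14 + 30*L)*F(u(-2, -2)) = (-1*14 + 30*1)*(20 - 2*(-2)² + 6*(-2)) = (-14 + 30)*(20 - 2*4 - 12) = 16*(20 - 8 - 12) = 16*0 = 0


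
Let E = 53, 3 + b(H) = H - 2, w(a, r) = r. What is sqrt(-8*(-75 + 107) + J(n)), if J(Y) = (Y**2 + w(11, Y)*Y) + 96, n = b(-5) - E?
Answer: sqrt(7778) ≈ 88.193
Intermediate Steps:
b(H) = -5 + H (b(H) = -3 + (H - 2) = -3 + (-2 + H) = -5 + H)
n = -63 (n = (-5 - 5) - 1*53 = -10 - 53 = -63)
J(Y) = 96 + 2*Y**2 (J(Y) = (Y**2 + Y*Y) + 96 = (Y**2 + Y**2) + 96 = 2*Y**2 + 96 = 96 + 2*Y**2)
sqrt(-8*(-75 + 107) + J(n)) = sqrt(-8*(-75 + 107) + (96 + 2*(-63)**2)) = sqrt(-8*32 + (96 + 2*3969)) = sqrt(-256 + (96 + 7938)) = sqrt(-256 + 8034) = sqrt(7778)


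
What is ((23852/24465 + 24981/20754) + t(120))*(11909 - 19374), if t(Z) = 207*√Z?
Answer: -61167909907/3761086 - 3090510*√30 ≈ -1.6944e+7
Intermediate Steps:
((23852/24465 + 24981/20754) + t(120))*(11909 - 19374) = ((23852/24465 + 24981/20754) + 207*√120)*(11909 - 19374) = ((23852*(1/24465) + 24981*(1/20754)) + 207*(2*√30))*(-7465) = ((23852/24465 + 8327/6918) + 414*√30)*(-7465) = (40969799/18805430 + 414*√30)*(-7465) = -61167909907/3761086 - 3090510*√30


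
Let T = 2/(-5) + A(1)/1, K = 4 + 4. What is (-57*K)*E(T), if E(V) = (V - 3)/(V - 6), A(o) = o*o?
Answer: -608/3 ≈ -202.67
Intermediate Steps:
A(o) = o²
K = 8
T = ⅗ (T = 2/(-5) + 1²/1 = 2*(-⅕) + 1*1 = -⅖ + 1 = ⅗ ≈ 0.60000)
E(V) = (-3 + V)/(-6 + V)
(-57*K)*E(T) = (-57*8)*((-3 + ⅗)/(-6 + ⅗)) = -456*(-12)/((-27/5)*5) = -(-760)*(-12)/(9*5) = -456*4/9 = -608/3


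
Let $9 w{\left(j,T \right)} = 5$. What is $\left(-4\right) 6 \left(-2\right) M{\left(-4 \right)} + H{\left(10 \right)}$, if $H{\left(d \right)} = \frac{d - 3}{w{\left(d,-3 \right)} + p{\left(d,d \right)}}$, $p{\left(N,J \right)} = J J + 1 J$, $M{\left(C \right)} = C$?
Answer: $- \frac{190977}{995} \approx -191.94$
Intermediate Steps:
$w{\left(j,T \right)} = \frac{5}{9}$ ($w{\left(j,T \right)} = \frac{1}{9} \cdot 5 = \frac{5}{9}$)
$p{\left(N,J \right)} = J + J^{2}$ ($p{\left(N,J \right)} = J^{2} + J = J + J^{2}$)
$H{\left(d \right)} = \frac{-3 + d}{\frac{5}{9} + d \left(1 + d\right)}$ ($H{\left(d \right)} = \frac{d - 3}{\frac{5}{9} + d \left(1 + d\right)} = \frac{-3 + d}{\frac{5}{9} + d \left(1 + d\right)}$)
$\left(-4\right) 6 \left(-2\right) M{\left(-4 \right)} + H{\left(10 \right)} = \left(-4\right) 6 \left(-2\right) \left(-4\right) + \frac{9 \left(-3 + 10\right)}{5 + 9 \cdot 10 \left(1 + 10\right)} = \left(-24\right) \left(-2\right) \left(-4\right) + 9 \frac{1}{5 + 9 \cdot 10 \cdot 11} \cdot 7 = 48 \left(-4\right) + 9 \frac{1}{5 + 990} \cdot 7 = -192 + 9 \cdot \frac{1}{995} \cdot 7 = -192 + \frac{63}{995} = - \frac{190977}{995}$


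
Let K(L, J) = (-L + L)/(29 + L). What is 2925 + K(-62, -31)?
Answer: 2925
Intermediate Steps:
K(L, J) = 0 (K(L, J) = 0/(29 + L) = 0)
2925 + K(-62, -31) = 2925 + 0 = 2925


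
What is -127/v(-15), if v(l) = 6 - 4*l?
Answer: -127/66 ≈ -1.9242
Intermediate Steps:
-127/v(-15) = -127/(6 - 4*(-15)) = -127/(6 + 60) = -127/66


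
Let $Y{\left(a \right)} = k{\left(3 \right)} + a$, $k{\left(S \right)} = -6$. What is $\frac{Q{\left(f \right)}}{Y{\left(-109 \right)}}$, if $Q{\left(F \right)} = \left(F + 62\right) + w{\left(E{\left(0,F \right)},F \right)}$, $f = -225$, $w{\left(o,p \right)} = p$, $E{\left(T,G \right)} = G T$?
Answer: $\frac{388}{115} \approx 3.3739$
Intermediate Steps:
$Y{\left(a \right)} = -6 + a$
$Q{\left(F \right)} = 62 + 2 F$ ($Q{\left(F \right)} = \left(F + 62\right) + F = \left(62 + F\right) + F = 62 + 2 F$)
$\frac{Q{\left(f \right)}}{Y{\left(-109 \right)}} = \frac{62 + 2 \left(-225\right)}{-6 - 109} = \frac{62 - 450}{-115} = \left(-388\right) \left(- \frac{1}{115}\right) = \frac{388}{115}$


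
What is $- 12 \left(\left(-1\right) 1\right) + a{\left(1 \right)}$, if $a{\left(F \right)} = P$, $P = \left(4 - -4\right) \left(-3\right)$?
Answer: $-12$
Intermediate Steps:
$P = -24$ ($P = \left(4 + 4\right) \left(-3\right) = 8 \left(-3\right) = -24$)
$a{\left(F \right)} = -24$
$- 12 \left(\left(-1\right) 1\right) + a{\left(1 \right)} = - 12 \left(\left(-1\right) 1\right) - 24 = \left(-12\right) \left(-1\right) - 24 = 12 - 24 = -12$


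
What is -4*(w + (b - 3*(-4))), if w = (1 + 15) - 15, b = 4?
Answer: -68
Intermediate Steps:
w = 1 (w = 16 - 15 = 1)
-4*(w + (b - 3*(-4))) = -4*(1 + (4 - 3*(-4))) = -4*(1 + (4 + 12)) = -4*(1 + 16) = -4*17 = -68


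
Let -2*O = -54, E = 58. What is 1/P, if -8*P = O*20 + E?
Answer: -4/299 ≈ -0.013378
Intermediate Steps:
O = 27 (O = -½*(-54) = 27)
P = -299/4 (P = -(27*20 + 58)/8 = -(540 + 58)/8 = -⅛*598 = -299/4 ≈ -74.750)
1/P = 1/(-299/4) = -4/299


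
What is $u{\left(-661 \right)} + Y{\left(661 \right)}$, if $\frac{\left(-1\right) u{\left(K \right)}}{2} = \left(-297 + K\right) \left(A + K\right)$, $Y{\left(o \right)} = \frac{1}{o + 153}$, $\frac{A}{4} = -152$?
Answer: $- \frac{1979162855}{814} \approx -2.4314 \cdot 10^{6}$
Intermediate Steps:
$A = -608$ ($A = 4 \left(-152\right) = -608$)
$Y{\left(o \right)} = \frac{1}{153 + o}$
$u{\left(K \right)} = - 2 \left(-608 + K\right) \left(-297 + K\right)$ ($u{\left(K \right)} = - 2 \left(-297 + K\right) \left(-608 + K\right) = - 2 \left(-608 + K\right) \left(-297 + K\right)$)
$u{\left(-661 \right)} + Y{\left(661 \right)} = \left(-361152 - 2 \left(-661\right)^{2} + 1810 \left(-661\right)\right) + \frac{1}{153 + 661} = \left(-361152 - 873842 - 1196410\right) + \frac{1}{814} = -2431404 + \frac{1}{814} = - \frac{1979162855}{814}$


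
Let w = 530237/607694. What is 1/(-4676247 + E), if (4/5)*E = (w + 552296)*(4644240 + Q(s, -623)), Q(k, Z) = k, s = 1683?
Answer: 2430776/7796486140710222843 ≈ 3.1178e-13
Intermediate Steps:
w = 530237/607694 (w = 530237*(1/607694) = 530237/607694 ≈ 0.87254)
E = 7796497507619200515/2430776 (E = 5*((530237/607694 + 552296)*(4644240 + 1683))/4 = 5*((335627495661/607694)*4645923)/4 = (5/4)*(1559299501523840103/607694) = 7796497507619200515/2430776 ≈ 3.2074e+12)
1/(-4676247 + E) = 1/(-4676247 + 7796497507619200515/2430776) = 1/(7796486140710222843/2430776) = 2430776/7796486140710222843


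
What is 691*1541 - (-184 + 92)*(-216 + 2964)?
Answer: 1317647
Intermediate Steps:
691*1541 - (-184 + 92)*(-216 + 2964) = 1064831 - (-92)*2748 = 1064831 - 1*(-252816) = 1064831 + 252816 = 1317647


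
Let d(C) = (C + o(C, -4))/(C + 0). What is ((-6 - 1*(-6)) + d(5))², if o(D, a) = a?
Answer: 1/25 ≈ 0.040000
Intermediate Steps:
d(C) = (-4 + C)/C (d(C) = (C - 4)/(C + 0) = (-4 + C)/C)
((-6 - 1*(-6)) + d(5))² = ((-6 - 1*(-6)) + (-4 + 5)/5)² = ((-6 + 6) + (⅕)*1)² = (0 + ⅕)² = (⅕)² = 1/25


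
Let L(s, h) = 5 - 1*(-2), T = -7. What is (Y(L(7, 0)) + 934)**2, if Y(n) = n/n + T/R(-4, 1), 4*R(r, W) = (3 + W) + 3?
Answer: 866761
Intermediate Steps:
R(r, W) = 3/2 + W/4 (R(r, W) = ((3 + W) + 3)/4 = (6 + W)/4 = 3/2 + W/4)
L(s, h) = 7 (L(s, h) = 5 + 2 = 7)
Y(n) = -3 (Y(n) = n/n - 7/(3/2 + (1/4)*1) = 1 - 7/(3/2 + 1/4) = 1 - 7/7/4 = 1 - 7*4/7 = 1 - 4 = -3)
(Y(L(7, 0)) + 934)**2 = (-3 + 934)**2 = 931**2 = 866761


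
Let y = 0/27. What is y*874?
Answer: 0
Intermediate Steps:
y = 0 (y = 0*(1/27) = 0)
y*874 = 0*874 = 0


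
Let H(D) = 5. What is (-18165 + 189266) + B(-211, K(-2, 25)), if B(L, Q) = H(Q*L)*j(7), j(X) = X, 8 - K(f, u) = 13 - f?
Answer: 171136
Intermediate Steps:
K(f, u) = -5 + f (K(f, u) = 8 - (13 - f) = 8 + (-13 + f) = -5 + f)
B(L, Q) = 35 (B(L, Q) = 5*7 = 35)
(-18165 + 189266) + B(-211, K(-2, 25)) = (-18165 + 189266) + 35 = 171101 + 35 = 171136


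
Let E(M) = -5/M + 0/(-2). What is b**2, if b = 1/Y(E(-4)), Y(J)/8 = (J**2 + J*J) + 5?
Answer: 1/4225 ≈ 0.00023669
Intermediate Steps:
E(M) = -5/M (E(M) = -5/M + 0*(-1/2) = -5/M + 0 = -5/M)
Y(J) = 40 + 16*J**2 (Y(J) = 8*((J**2 + J*J) + 5) = 8*((J**2 + J**2) + 5) = 8*(2*J**2 + 5) = 8*(5 + 2*J**2) = 40 + 16*J**2)
b = 1/65 (b = 1/(40 + 16*(-5/(-4))**2) = 1/(40 + 16*(-5*(-1/4))**2) = 1/(40 + 16*(5/4)**2) = 1/(40 + 16*(25/16)) = 1/(40 + 25) = 1/65 ≈ 0.015385)
b**2 = (1/65)**2 = 1/4225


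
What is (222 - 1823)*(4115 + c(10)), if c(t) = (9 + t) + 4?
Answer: -6624938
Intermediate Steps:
c(t) = 13 + t
(222 - 1823)*(4115 + c(10)) = (222 - 1823)*(4115 + (13 + 10)) = -1601*(4115 + 23) = -1601*4138 = -6624938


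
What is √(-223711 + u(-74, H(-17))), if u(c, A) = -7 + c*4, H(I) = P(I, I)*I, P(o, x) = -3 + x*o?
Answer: I*√224014 ≈ 473.3*I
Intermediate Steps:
P(o, x) = -3 + o*x
H(I) = I*(-3 + I²) (H(I) = (-3 + I*I)*I = (-3 + I²)*I = I*(-3 + I²))
u(c, A) = -7 + 4*c
√(-223711 + u(-74, H(-17))) = √(-223711 + (-7 + 4*(-74))) = √(-223711 + (-7 - 296)) = √(-223711 - 303) = √(-224014) = I*√224014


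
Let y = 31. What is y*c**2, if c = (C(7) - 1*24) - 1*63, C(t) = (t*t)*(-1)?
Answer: 573376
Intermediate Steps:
C(t) = -t**2 (C(t) = t**2*(-1) = -t**2)
c = -136 (c = (-1*7**2 - 1*24) - 1*63 = (-1*49 - 24) - 63 = (-49 - 24) - 63 = -73 - 63 = -136)
y*c**2 = 31*(-136)**2 = 31*18496 = 573376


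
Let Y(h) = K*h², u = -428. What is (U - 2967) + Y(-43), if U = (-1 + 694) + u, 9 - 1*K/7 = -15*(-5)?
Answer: -856940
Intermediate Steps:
K = -462 (K = 63 - (-105)*(-5) = 63 - 7*75 = 63 - 525 = -462)
Y(h) = -462*h²
U = 265 (U = (-1 + 694) - 428 = 693 - 428 = 265)
(U - 2967) + Y(-43) = (265 - 2967) - 462*(-43)² = -2702 - 462*1849 = -2702 - 854238 = -856940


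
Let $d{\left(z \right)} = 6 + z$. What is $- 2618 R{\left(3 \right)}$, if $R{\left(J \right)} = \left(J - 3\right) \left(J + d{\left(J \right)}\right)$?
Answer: $0$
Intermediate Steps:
$R{\left(J \right)} = \left(-3 + J\right) \left(6 + 2 J\right)$ ($R{\left(J \right)} = \left(J - 3\right) \left(J + \left(6 + J\right)\right) = \left(-3 + J\right) \left(6 + 2 J\right)$)
$- 2618 R{\left(3 \right)} = - 2618 \left(-18 + 2 \cdot 3^{2}\right) = - 2618 \left(-18 + 2 \cdot 9\right) = - 2618 \left(-18 + 18\right) = \left(-2618\right) 0 = 0$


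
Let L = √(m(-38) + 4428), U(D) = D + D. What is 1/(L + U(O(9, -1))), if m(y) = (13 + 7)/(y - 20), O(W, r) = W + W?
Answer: -522/45409 + √3723658/90818 ≈ 0.0097522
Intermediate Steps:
O(W, r) = 2*W
m(y) = 20/(-20 + y)
U(D) = 2*D
L = √3723658/29 (L = √(20/(-20 - 38) + 4428) = √(20/(-58) + 4428) = √(20*(-1/58) + 4428) = √(-10/29 + 4428) = √(128402/29) = √3723658/29 ≈ 66.541)
1/(L + U(O(9, -1))) = 1/(√3723658/29 + 2*(2*9)) = 1/(√3723658/29 + 2*18) = 1/(√3723658/29 + 36) = 1/(36 + √3723658/29)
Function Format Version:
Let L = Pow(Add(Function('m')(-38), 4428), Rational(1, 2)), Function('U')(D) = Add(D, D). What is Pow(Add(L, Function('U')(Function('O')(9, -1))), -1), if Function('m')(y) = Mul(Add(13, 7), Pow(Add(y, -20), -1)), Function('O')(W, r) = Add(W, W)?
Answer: Add(Rational(-522, 45409), Mul(Rational(1, 90818), Pow(3723658, Rational(1, 2)))) ≈ 0.0097522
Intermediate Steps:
Function('O')(W, r) = Mul(2, W)
Function('m')(y) = Mul(20, Pow(Add(-20, y), -1))
Function('U')(D) = Mul(2, D)
L = Mul(Rational(1, 29), Pow(3723658, Rational(1, 2))) (L = Pow(Add(Mul(20, Pow(Add(-20, -38), -1)), 4428), Rational(1, 2)) = Pow(Add(Mul(20, Pow(-58, -1)), 4428), Rational(1, 2)) = Pow(Add(Mul(20, Rational(-1, 58)), 4428), Rational(1, 2)) = Pow(Add(Rational(-10, 29), 4428), Rational(1, 2)) = Pow(Rational(128402, 29), Rational(1, 2)) = Mul(Rational(1, 29), Pow(3723658, Rational(1, 2))) ≈ 66.541)
Pow(Add(L, Function('U')(Function('O')(9, -1))), -1) = Pow(Add(Mul(Rational(1, 29), Pow(3723658, Rational(1, 2))), Mul(2, Mul(2, 9))), -1) = Pow(Add(Mul(Rational(1, 29), Pow(3723658, Rational(1, 2))), Mul(2, 18)), -1) = Pow(Add(Mul(Rational(1, 29), Pow(3723658, Rational(1, 2))), 36), -1) = Pow(Add(36, Mul(Rational(1, 29), Pow(3723658, Rational(1, 2)))), -1)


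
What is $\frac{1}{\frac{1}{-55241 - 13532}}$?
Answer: $-68773$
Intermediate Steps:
$\frac{1}{\frac{1}{-55241 - 13532}} = \frac{1}{\frac{1}{-68773}} = \frac{1}{- \frac{1}{68773}} = -68773$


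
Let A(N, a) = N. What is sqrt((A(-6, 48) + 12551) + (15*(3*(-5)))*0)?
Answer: sqrt(12545) ≈ 112.00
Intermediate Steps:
sqrt((A(-6, 48) + 12551) + (15*(3*(-5)))*0) = sqrt((-6 + 12551) + (15*(3*(-5)))*0) = sqrt(12545 + (15*(-15))*0) = sqrt(12545 - 225*0) = sqrt(12545 + 0) = sqrt(12545)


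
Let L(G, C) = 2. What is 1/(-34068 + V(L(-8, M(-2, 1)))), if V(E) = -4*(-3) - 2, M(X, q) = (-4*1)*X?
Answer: -1/34058 ≈ -2.9362e-5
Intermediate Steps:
M(X, q) = -4*X
V(E) = 10 (V(E) = 12 - 2 = 10)
1/(-34068 + V(L(-8, M(-2, 1)))) = 1/(-34068 + 10) = 1/(-34058) = -1/34058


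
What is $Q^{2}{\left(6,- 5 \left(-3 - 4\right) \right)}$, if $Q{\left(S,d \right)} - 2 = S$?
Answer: $64$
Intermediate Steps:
$Q{\left(S,d \right)} = 2 + S$
$Q^{2}{\left(6,- 5 \left(-3 - 4\right) \right)} = \left(2 + 6\right)^{2} = 8^{2} = 64$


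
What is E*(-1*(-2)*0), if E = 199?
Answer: 0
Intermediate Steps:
E*(-1*(-2)*0) = 199*(-1*(-2)*0) = 199*(2*0) = 199*0 = 0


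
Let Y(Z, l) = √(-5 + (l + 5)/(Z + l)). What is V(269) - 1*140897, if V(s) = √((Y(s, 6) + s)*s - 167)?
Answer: -140897 + √(1804850 + 2690*I*√31)/5 ≈ -1.4063e+5 + 1.1148*I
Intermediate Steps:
Y(Z, l) = √(-5 + (5 + l)/(Z + l))
V(s) = √(-167 + s*(s + √((-19 - 5*s)/(6 + s)))) (V(s) = √((√((5 - 5*s - 4*6)/(s + 6)) + s)*s - 167) = √((√((5 - 5*s - 24)/(6 + s)) + s)*s - 167) = √((√((-19 - 5*s)/(6 + s)) + s)*s - 167) = √((s + √((-19 - 5*s)/(6 + s)))*s - 167) = √(s*(s + √((-19 - 5*s)/(6 + s))) - 167) = √(-167 + s*(s + √((-19 - 5*s)/(6 + s)))))
V(269) - 1*140897 = √(-167 + 269² + 269*√((-19 - 5*269)/(6 + 269))) - 1*140897 = √(-167 + 72361 + 269*√((-19 - 1345)/275)) - 140897 = √(-167 + 72361 + 269*√((1/275)*(-1364))) - 140897 = √(-167 + 72361 + 269*√(-124/25)) - 140897 = √(-167 + 72361 + 269*(2*I*√31/5)) - 140897 = √(-167 + 72361 + 538*I*√31/5) - 140897 = √(72194 + 538*I*√31/5) - 140897 = -140897 + √(72194 + 538*I*√31/5)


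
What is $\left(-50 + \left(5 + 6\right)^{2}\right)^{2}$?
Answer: $5041$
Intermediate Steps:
$\left(-50 + \left(5 + 6\right)^{2}\right)^{2} = \left(-50 + 11^{2}\right)^{2} = \left(-50 + 121\right)^{2} = 71^{2} = 5041$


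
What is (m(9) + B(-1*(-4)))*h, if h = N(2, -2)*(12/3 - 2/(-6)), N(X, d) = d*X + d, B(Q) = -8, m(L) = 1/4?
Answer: 403/2 ≈ 201.50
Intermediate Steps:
m(L) = 1/4
N(X, d) = d + X*d (N(X, d) = X*d + d = d + X*d)
h = -26 (h = (-2*(1 + 2))*(12/3 - 2/(-6)) = (-2*3)*(12*(1/3) - 2*(-1/6)) = -6*(4 + 1/3) = -6*13/3 = -26)
(m(9) + B(-1*(-4)))*h = (1/4 - 8)*(-26) = -31/4*(-26) = 403/2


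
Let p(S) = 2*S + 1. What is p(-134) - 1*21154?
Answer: -21421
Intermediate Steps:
p(S) = 1 + 2*S
p(-134) - 1*21154 = (1 + 2*(-134)) - 1*21154 = (1 - 268) - 21154 = -267 - 21154 = -21421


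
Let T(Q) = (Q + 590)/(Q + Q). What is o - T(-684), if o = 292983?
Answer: 200400325/684 ≈ 2.9298e+5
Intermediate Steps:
T(Q) = (590 + Q)/(2*Q) (T(Q) = (590 + Q)/((2*Q)) = (590 + Q)*(1/(2*Q)) = (590 + Q)/(2*Q))
o - T(-684) = 292983 - (590 - 684)/(2*(-684)) = 292983 - (-1)*(-94)/(2*684) = 292983 - 1*47/684 = 292983 - 47/684 = 200400325/684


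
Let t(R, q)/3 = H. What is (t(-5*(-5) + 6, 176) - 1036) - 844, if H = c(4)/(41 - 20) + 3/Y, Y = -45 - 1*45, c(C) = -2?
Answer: -131627/70 ≈ -1880.4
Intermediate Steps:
Y = -90 (Y = -45 - 45 = -90)
H = -9/70 (H = -2/(41 - 20) + 3/(-90) = -2/21 + 3*(-1/90) = -2*1/21 - 1/30 = -2/21 - 1/30 = -9/70 ≈ -0.12857)
t(R, q) = -27/70 (t(R, q) = 3*(-9/70) = -27/70)
(t(-5*(-5) + 6, 176) - 1036) - 844 = (-27/70 - 1036) - 844 = -72547/70 - 844 = -131627/70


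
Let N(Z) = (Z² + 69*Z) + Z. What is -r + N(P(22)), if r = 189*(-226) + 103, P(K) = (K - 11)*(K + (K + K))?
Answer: 620507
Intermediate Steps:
P(K) = 3*K*(-11 + K) (P(K) = (-11 + K)*(K + 2*K) = (-11 + K)*(3*K) = 3*K*(-11 + K))
N(Z) = Z² + 70*Z
r = -42611 (r = -42714 + 103 = -42611)
-r + N(P(22)) = -1*(-42611) + (3*22*(-11 + 22))*(70 + 3*22*(-11 + 22)) = 42611 + (3*22*11)*(70 + 3*22*11) = 42611 + 726*(70 + 726) = 42611 + 726*796 = 42611 + 577896 = 620507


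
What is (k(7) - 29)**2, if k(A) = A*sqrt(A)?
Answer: 1184 - 406*sqrt(7) ≈ 109.82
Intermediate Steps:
k(A) = A**(3/2)
(k(7) - 29)**2 = (7**(3/2) - 29)**2 = (7*sqrt(7) - 29)**2 = (-29 + 7*sqrt(7))**2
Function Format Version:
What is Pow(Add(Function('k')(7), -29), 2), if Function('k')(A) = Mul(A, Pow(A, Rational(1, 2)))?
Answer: Add(1184, Mul(-406, Pow(7, Rational(1, 2)))) ≈ 109.82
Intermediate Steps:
Function('k')(A) = Pow(A, Rational(3, 2))
Pow(Add(Function('k')(7), -29), 2) = Pow(Add(Pow(7, Rational(3, 2)), -29), 2) = Pow(Add(Mul(7, Pow(7, Rational(1, 2))), -29), 2) = Pow(Add(-29, Mul(7, Pow(7, Rational(1, 2)))), 2)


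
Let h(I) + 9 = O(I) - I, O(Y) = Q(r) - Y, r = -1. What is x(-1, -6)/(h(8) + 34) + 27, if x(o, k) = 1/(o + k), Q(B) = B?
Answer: 1511/56 ≈ 26.982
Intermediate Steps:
x(o, k) = 1/(k + o)
O(Y) = -1 - Y
h(I) = -10 - 2*I (h(I) = -9 + ((-1 - I) - I) = -9 + (-1 - 2*I) = -10 - 2*I)
x(-1, -6)/(h(8) + 34) + 27 = 1/(((-10 - 2*8) + 34)*(-6 - 1)) + 27 = 1/(((-10 - 16) + 34)*(-7)) + 27 = -⅐/(-26 + 34) + 27 = -⅐/8 + 27 = (⅛)*(-⅐) + 27 = -1/56 + 27 = 1511/56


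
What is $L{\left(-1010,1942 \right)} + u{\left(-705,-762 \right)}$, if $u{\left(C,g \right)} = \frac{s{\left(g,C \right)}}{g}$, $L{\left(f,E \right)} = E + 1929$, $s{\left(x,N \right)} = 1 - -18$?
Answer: $\frac{2949683}{762} \approx 3871.0$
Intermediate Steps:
$s{\left(x,N \right)} = 19$ ($s{\left(x,N \right)} = 1 + 18 = 19$)
$L{\left(f,E \right)} = 1929 + E$
$u{\left(C,g \right)} = \frac{19}{g}$
$L{\left(-1010,1942 \right)} + u{\left(-705,-762 \right)} = \left(1929 + 1942\right) + \frac{19}{-762} = 3871 + 19 \left(- \frac{1}{762}\right) = 3871 - \frac{19}{762} = \frac{2949683}{762}$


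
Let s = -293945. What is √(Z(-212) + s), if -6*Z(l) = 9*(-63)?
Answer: I*√1175402/2 ≈ 542.08*I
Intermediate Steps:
Z(l) = 189/2 (Z(l) = -3*(-63)/2 = -⅙*(-567) = 189/2)
√(Z(-212) + s) = √(189/2 - 293945) = √(-587701/2) = I*√1175402/2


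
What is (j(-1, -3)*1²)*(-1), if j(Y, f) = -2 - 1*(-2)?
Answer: 0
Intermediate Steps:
j(Y, f) = 0 (j(Y, f) = -2 + 2 = 0)
(j(-1, -3)*1²)*(-1) = (0*1²)*(-1) = (0*1)*(-1) = 0*(-1) = 0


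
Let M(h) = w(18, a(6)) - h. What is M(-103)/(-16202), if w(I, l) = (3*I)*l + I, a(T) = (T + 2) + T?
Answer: -877/16202 ≈ -0.054129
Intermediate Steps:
a(T) = 2 + 2*T (a(T) = (2 + T) + T = 2 + 2*T)
w(I, l) = I + 3*I*l (w(I, l) = 3*I*l + I = I + 3*I*l)
M(h) = 774 - h (M(h) = 18*(1 + 3*(2 + 2*6)) - h = 18*(1 + 3*(2 + 12)) - h = 18*(1 + 3*14) - h = 18*(1 + 42) - h = 18*43 - h = 774 - h)
M(-103)/(-16202) = (774 - 1*(-103))/(-16202) = (774 + 103)*(-1/16202) = 877*(-1/16202) = -877/16202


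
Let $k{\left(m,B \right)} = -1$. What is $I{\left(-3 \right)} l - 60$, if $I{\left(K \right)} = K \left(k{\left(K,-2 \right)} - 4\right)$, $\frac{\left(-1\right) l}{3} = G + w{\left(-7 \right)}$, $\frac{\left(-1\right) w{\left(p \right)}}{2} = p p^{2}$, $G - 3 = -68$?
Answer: $-28005$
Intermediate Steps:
$G = -65$ ($G = 3 - 68 = -65$)
$w{\left(p \right)} = - 2 p^{3}$ ($w{\left(p \right)} = - 2 p p^{2} = - 2 p^{3}$)
$l = -1863$ ($l = - 3 \left(-65 - 2 \left(-7\right)^{3}\right) = - 3 \left(-65 - -686\right) = - 3 \left(-65 + 686\right) = \left(-3\right) 621 = -1863$)
$I{\left(K \right)} = - 5 K$ ($I{\left(K \right)} = K \left(-1 - 4\right) = K \left(-5\right) = - 5 K$)
$I{\left(-3 \right)} l - 60 = \left(-5\right) \left(-3\right) \left(-1863\right) - 60 = 15 \left(-1863\right) - 60 = -27945 - 60 = -28005$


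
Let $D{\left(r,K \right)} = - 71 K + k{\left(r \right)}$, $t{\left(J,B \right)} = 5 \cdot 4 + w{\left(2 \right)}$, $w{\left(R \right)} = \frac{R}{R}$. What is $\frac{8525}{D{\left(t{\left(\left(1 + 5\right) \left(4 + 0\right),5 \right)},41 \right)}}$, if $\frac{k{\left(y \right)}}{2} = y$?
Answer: $- \frac{8525}{2869} \approx -2.9714$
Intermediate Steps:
$k{\left(y \right)} = 2 y$
$w{\left(R \right)} = 1$
$t{\left(J,B \right)} = 21$ ($t{\left(J,B \right)} = 5 \cdot 4 + 1 = 20 + 1 = 21$)
$D{\left(r,K \right)} = - 71 K + 2 r$
$\frac{8525}{D{\left(t{\left(\left(1 + 5\right) \left(4 + 0\right),5 \right)},41 \right)}} = \frac{8525}{\left(-71\right) 41 + 2 \cdot 21} = \frac{8525}{-2911 + 42} = \frac{8525}{-2869} = 8525 \left(- \frac{1}{2869}\right) = - \frac{8525}{2869}$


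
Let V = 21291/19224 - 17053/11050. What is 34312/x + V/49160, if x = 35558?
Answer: 29859237143008027/30943824521688000 ≈ 0.96495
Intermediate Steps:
V = -15426887/35404200 (V = 21291*(1/19224) - 17053*1/11050 = 7097/6408 - 17053/11050 = -15426887/35404200 ≈ -0.43574)
34312/x + V/49160 = 34312/35558 - 15426887/35404200/49160 = 34312*(1/35558) - 15426887/35404200*1/49160 = 17156/17779 - 15426887/1740470472000 = 29859237143008027/30943824521688000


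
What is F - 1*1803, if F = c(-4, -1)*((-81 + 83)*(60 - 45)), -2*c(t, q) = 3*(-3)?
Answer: -1668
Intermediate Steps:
c(t, q) = 9/2 (c(t, q) = -3*(-3)/2 = -½*(-9) = 9/2)
F = 135 (F = 9*((-81 + 83)*(60 - 45))/2 = 9*(2*15)/2 = (9/2)*30 = 135)
F - 1*1803 = 135 - 1*1803 = 135 - 1803 = -1668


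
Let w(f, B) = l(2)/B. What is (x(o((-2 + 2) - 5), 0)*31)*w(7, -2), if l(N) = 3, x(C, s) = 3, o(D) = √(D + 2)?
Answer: -279/2 ≈ -139.50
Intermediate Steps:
o(D) = √(2 + D)
w(f, B) = 3/B
(x(o((-2 + 2) - 5), 0)*31)*w(7, -2) = (3*31)*(3/(-2)) = 93*(3*(-½)) = 93*(-3/2) = -279/2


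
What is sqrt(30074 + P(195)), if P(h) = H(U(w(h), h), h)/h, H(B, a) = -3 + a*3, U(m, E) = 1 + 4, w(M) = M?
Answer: 2*sqrt(31768815)/65 ≈ 173.43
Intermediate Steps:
U(m, E) = 5
H(B, a) = -3 + 3*a
P(h) = (-3 + 3*h)/h
sqrt(30074 + P(195)) = sqrt(30074 + (3 - 3/195)) = sqrt(30074 + (3 - 3*1/195)) = sqrt(30074 + (3 - 1/65)) = sqrt(30074 + 194/65) = sqrt(1955004/65) = 2*sqrt(31768815)/65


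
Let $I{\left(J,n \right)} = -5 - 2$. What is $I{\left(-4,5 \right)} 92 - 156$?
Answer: $-800$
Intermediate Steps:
$I{\left(J,n \right)} = -7$ ($I{\left(J,n \right)} = -5 - 2 = -7$)
$I{\left(-4,5 \right)} 92 - 156 = \left(-7\right) 92 - 156 = -644 - 156 = -800$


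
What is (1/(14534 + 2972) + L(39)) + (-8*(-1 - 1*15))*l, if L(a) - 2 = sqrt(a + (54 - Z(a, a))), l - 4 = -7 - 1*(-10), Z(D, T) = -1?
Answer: 15720389/17506 + sqrt(94) ≈ 907.70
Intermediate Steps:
l = 7 (l = 4 + (-7 - 1*(-10)) = 4 + (-7 + 10) = 4 + 3 = 7)
L(a) = 2 + sqrt(55 + a) (L(a) = 2 + sqrt(a + (54 - 1*(-1))) = 2 + sqrt(a + (54 + 1)) = 2 + sqrt(a + 55) = 2 + sqrt(55 + a))
(1/(14534 + 2972) + L(39)) + (-8*(-1 - 1*15))*l = (1/(14534 + 2972) + (2 + sqrt(55 + 39))) - 8*(-1 - 1*15)*7 = (1/17506 + (2 + sqrt(94))) - 8*(-1 - 15)*7 = (1/17506 + (2 + sqrt(94))) - 8*(-16)*7 = (35013/17506 + sqrt(94)) + 128*7 = (35013/17506 + sqrt(94)) + 896 = 15720389/17506 + sqrt(94)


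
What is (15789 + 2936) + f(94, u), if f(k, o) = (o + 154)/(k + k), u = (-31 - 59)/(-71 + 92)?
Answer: 6160787/329 ≈ 18726.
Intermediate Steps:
u = -30/7 (u = -90/21 = -90*1/21 = -30/7 ≈ -4.2857)
f(k, o) = (154 + o)/(2*k) (f(k, o) = (154 + o)/((2*k)) = (154 + o)*(1/(2*k)) = (154 + o)/(2*k))
(15789 + 2936) + f(94, u) = (15789 + 2936) + (1/2)*(154 - 30/7)/94 = 18725 + (1/2)*(1/94)*(1048/7) = 18725 + 262/329 = 6160787/329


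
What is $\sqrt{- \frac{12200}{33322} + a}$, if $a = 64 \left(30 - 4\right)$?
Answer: $\frac{6 \sqrt{12827953679}}{16661} \approx 40.788$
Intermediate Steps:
$a = 1664$ ($a = 64 \cdot 26 = 1664$)
$\sqrt{- \frac{12200}{33322} + a} = \sqrt{- \frac{12200}{33322} + 1664} = \sqrt{\left(-12200\right) \frac{1}{33322} + 1664} = \sqrt{- \frac{6100}{16661} + 1664} = \sqrt{\frac{27717804}{16661}} = \frac{6 \sqrt{12827953679}}{16661}$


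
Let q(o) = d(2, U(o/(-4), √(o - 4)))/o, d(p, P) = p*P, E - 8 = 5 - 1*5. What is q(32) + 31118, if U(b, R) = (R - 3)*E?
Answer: 62233/2 + √7 ≈ 31119.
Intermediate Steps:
E = 8 (E = 8 + (5 - 1*5) = 8 + (5 - 5) = 8 + 0 = 8)
U(b, R) = -24 + 8*R (U(b, R) = (R - 3)*8 = (-3 + R)*8 = -24 + 8*R)
d(p, P) = P*p
q(o) = (-48 + 16*√(-4 + o))/o (q(o) = ((-24 + 8*√(o - 4))*2)/o = ((-24 + 8*√(-4 + o))*2)/o = (-48 + 16*√(-4 + o))/o)
q(32) + 31118 = 16*(-3 + √(-4 + 32))/32 + 31118 = 16*(1/32)*(-3 + √28) + 31118 = 16*(1/32)*(-3 + 2*√7) + 31118 = (-3/2 + √7) + 31118 = 62233/2 + √7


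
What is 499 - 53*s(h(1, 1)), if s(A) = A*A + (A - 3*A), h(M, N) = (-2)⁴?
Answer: -11373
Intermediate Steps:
h(M, N) = 16
s(A) = A² - 2*A
499 - 53*s(h(1, 1)) = 499 - 848*(-2 + 16) = 499 - 848*14 = 499 - 53*224 = 499 - 11872 = -11373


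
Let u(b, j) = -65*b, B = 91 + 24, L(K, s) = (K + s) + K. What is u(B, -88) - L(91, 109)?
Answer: -7766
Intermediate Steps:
L(K, s) = s + 2*K
B = 115
u(B, -88) - L(91, 109) = -65*115 - (109 + 2*91) = -7475 - (109 + 182) = -7475 - 1*291 = -7475 - 291 = -7766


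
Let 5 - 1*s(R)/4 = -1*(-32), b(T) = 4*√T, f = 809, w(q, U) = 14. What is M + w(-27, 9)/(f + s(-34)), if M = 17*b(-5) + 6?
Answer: 4220/701 + 68*I*√5 ≈ 6.02 + 152.05*I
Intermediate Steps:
s(R) = -108 (s(R) = 20 - (-4)*(-32) = 20 - 4*32 = 20 - 128 = -108)
M = 6 + 68*I*√5 (M = 17*(4*√(-5)) + 6 = 17*(4*(I*√5)) + 6 = 17*(4*I*√5) + 6 = 68*I*√5 + 6 = 6 + 68*I*√5 ≈ 6.0 + 152.05*I)
M + w(-27, 9)/(f + s(-34)) = (6 + 68*I*√5) + 14/(809 - 108) = (6 + 68*I*√5) + 14/701 = 4220/701 + 68*I*√5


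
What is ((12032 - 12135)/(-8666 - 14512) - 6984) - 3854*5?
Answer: -608515109/23178 ≈ -26254.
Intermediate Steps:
((12032 - 12135)/(-8666 - 14512) - 6984) - 3854*5 = (-103/(-23178) - 6984) - 19270 = (-103*(-1/23178) - 6984) - 19270 = (103/23178 - 6984) - 19270 = -161875049/23178 - 19270 = -608515109/23178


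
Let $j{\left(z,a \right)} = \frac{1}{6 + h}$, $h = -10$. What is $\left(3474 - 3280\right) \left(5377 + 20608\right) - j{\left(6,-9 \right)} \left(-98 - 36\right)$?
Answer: $\frac{10082113}{2} \approx 5.0411 \cdot 10^{6}$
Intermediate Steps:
$j{\left(z,a \right)} = - \frac{1}{4}$ ($j{\left(z,a \right)} = \frac{1}{6 - 10} = \frac{1}{-4} = - \frac{1}{4}$)
$\left(3474 - 3280\right) \left(5377 + 20608\right) - j{\left(6,-9 \right)} \left(-98 - 36\right) = \left(3474 - 3280\right) \left(5377 + 20608\right) - - \frac{-98 - 36}{4} = 194 \cdot 25985 - \left(- \frac{1}{4}\right) \left(-134\right) = 5041090 - \frac{67}{2} = \frac{10082113}{2}$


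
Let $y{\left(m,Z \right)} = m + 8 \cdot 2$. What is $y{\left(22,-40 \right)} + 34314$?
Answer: $34352$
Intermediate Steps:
$y{\left(m,Z \right)} = 16 + m$ ($y{\left(m,Z \right)} = m + 16 = 16 + m$)
$y{\left(22,-40 \right)} + 34314 = \left(16 + 22\right) + 34314 = 38 + 34314 = 34352$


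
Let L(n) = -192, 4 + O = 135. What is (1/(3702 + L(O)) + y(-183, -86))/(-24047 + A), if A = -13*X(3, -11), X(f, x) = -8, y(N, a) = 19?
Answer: -66691/84039930 ≈ -0.00079356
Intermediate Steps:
O = 131 (O = -4 + 135 = 131)
A = 104 (A = -13*(-8) = 104)
(1/(3702 + L(O)) + y(-183, -86))/(-24047 + A) = (1/(3702 - 192) + 19)/(-24047 + 104) = (1/3510 + 19)/(-23943) = (1/3510 + 19)*(-1/23943) = (66691/3510)*(-1/23943) = -66691/84039930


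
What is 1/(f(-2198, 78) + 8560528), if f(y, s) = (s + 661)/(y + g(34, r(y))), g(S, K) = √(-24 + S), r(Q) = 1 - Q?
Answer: 8271513977222/70808524223389610037 + 739*√10/354042621116948050185 ≈ 1.1682e-7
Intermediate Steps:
f(y, s) = (661 + s)/(y + √10) (f(y, s) = (s + 661)/(y + √(-24 + 34)) = (661 + s)/(y + √10))
1/(f(-2198, 78) + 8560528) = 1/((661 + 78)/(-2198 + √10) + 8560528) = 1/(739/(-2198 + √10) + 8560528) = 1/(8560528 + 739/(-2198 + √10))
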